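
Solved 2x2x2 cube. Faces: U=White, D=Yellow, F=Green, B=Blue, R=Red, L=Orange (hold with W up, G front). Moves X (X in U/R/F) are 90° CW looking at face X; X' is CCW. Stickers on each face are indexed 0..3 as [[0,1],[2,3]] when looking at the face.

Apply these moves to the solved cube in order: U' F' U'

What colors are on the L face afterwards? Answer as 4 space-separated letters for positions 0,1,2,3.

After move 1 (U'): U=WWWW F=OOGG R=GGRR B=RRBB L=BBOO
After move 2 (F'): F=OGOG U=WWGR R=YGYR D=BOYY L=BWOW
After move 3 (U'): U=WRWG F=BWOG R=OGYR B=YGBB L=RROW
Query: L face = RROW

Answer: R R O W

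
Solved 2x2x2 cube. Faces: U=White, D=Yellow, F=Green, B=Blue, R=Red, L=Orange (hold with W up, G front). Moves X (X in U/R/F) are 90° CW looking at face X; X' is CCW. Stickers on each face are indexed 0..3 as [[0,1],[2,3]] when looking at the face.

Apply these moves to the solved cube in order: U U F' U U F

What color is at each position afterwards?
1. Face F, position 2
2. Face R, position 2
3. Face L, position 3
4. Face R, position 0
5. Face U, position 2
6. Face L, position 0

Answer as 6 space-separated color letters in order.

After move 1 (U): U=WWWW F=RRGG R=BBRR B=OOBB L=GGOO
After move 2 (U): U=WWWW F=BBGG R=OORR B=GGBB L=RROO
After move 3 (F'): F=BGBG U=WWOR R=YOYR D=ROYY L=RWOW
After move 4 (U): U=OWRW F=YOBG R=GGYR B=RWBB L=BGOW
After move 5 (U): U=ROWW F=GGBG R=RWYR B=BGBB L=YOOW
After move 6 (F): F=BGGG U=ROWO R=WWWR D=YRYY L=YROO
Query 1: F[2] = G
Query 2: R[2] = W
Query 3: L[3] = O
Query 4: R[0] = W
Query 5: U[2] = W
Query 6: L[0] = Y

Answer: G W O W W Y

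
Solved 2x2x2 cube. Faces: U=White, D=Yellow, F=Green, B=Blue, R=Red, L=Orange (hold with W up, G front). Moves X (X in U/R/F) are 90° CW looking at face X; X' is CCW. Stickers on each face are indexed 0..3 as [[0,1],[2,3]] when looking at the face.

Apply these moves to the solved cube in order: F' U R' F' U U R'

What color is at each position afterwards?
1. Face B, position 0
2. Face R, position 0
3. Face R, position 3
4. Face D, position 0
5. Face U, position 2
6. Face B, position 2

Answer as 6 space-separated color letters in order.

Answer: G O O G B W

Derivation:
After move 1 (F'): F=GGGG U=WWRR R=YRYR D=OOYY L=OWOW
After move 2 (U): U=RWRW F=YRGG R=BBYR B=OWBB L=GGOW
After move 3 (R'): R=BRBY U=RBRO F=YWGW D=ORYG B=YWOB
After move 4 (F'): F=WWYG U=RBBB R=RROY D=GWYG L=GOOR
After move 5 (U): U=BRBB F=RRYG R=YWOY B=GOOB L=WWOR
After move 6 (U): U=BBBR F=YWYG R=GOOY B=WWOB L=RROR
After move 7 (R'): R=OYGO U=BOBW F=YBYR D=GWYG B=GWWB
Query 1: B[0] = G
Query 2: R[0] = O
Query 3: R[3] = O
Query 4: D[0] = G
Query 5: U[2] = B
Query 6: B[2] = W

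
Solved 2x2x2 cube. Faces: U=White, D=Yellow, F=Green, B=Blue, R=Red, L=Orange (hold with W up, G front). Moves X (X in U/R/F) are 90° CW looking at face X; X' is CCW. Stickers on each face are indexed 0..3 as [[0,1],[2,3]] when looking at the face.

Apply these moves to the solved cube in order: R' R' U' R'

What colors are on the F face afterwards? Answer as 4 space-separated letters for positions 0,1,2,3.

Answer: O Y G W

Derivation:
After move 1 (R'): R=RRRR U=WBWB F=GWGW D=YGYG B=YBYB
After move 2 (R'): R=RRRR U=WYWY F=GBGB D=YWYW B=GBGB
After move 3 (U'): U=YYWW F=OOGB R=GBRR B=RRGB L=GBOO
After move 4 (R'): R=BRGR U=YGWR F=OYGW D=YOYB B=WRWB
Query: F face = OYGW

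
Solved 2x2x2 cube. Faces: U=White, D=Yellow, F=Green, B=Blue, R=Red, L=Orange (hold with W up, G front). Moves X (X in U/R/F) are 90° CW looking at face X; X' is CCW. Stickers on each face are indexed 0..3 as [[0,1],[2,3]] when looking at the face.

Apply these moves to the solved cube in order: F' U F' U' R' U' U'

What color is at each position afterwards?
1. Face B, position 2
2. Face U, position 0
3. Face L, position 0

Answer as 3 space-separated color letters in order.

Answer: W O G

Derivation:
After move 1 (F'): F=GGGG U=WWRR R=YRYR D=OOYY L=OWOW
After move 2 (U): U=RWRW F=YRGG R=BBYR B=OWBB L=GGOW
After move 3 (F'): F=RGYG U=RWBY R=OBOR D=GWYY L=GWOR
After move 4 (U'): U=WYRB F=GWYG R=RGOR B=OBBB L=OWOR
After move 5 (R'): R=GRRO U=WBRO F=GYYB D=GWYG B=YBWB
After move 6 (U'): U=BOWR F=OWYB R=GYRO B=GRWB L=YBOR
After move 7 (U'): U=ORBW F=YBYB R=OWRO B=GYWB L=GROR
Query 1: B[2] = W
Query 2: U[0] = O
Query 3: L[0] = G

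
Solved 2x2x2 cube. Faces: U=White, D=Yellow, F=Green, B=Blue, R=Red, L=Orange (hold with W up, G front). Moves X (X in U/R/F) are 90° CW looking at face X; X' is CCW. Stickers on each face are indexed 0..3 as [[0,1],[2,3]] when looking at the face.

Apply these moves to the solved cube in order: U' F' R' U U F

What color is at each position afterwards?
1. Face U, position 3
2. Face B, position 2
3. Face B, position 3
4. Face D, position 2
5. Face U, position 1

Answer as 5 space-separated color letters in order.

Answer: R O B Y G

Derivation:
After move 1 (U'): U=WWWW F=OOGG R=GGRR B=RRBB L=BBOO
After move 2 (F'): F=OGOG U=WWGR R=YGYR D=BOYY L=BWOW
After move 3 (R'): R=GRYY U=WBGR F=OWOR D=BGYG B=YROB
After move 4 (U): U=GWRB F=GROR R=YRYY B=BWOB L=OWOW
After move 5 (U): U=RGBW F=YROR R=BWYY B=OWOB L=GROW
After move 6 (F): F=OYRR U=RGWR R=BWWY D=YBYG L=GBOG
Query 1: U[3] = R
Query 2: B[2] = O
Query 3: B[3] = B
Query 4: D[2] = Y
Query 5: U[1] = G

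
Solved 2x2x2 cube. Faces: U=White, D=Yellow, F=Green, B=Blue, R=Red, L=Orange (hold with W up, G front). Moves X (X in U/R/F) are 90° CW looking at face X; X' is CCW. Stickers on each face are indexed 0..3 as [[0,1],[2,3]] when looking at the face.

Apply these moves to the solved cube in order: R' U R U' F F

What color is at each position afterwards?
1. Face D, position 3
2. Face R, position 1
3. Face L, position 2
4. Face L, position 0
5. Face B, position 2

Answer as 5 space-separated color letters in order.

Answer: O G O B W

Derivation:
After move 1 (R'): R=RRRR U=WBWB F=GWGW D=YGYG B=YBYB
After move 2 (U): U=WWBB F=RRGW R=YBRR B=OOYB L=GWOO
After move 3 (R): R=RYRB U=WRBW F=RGGG D=YYYO B=BOWB
After move 4 (U'): U=RWWB F=GWGG R=RGRB B=RYWB L=BOOO
After move 5 (F): F=GGGW U=RWOO R=WGBB D=RRYO L=BYOY
After move 6 (F): F=GGWG U=RWYY R=OGOB D=BWYO L=BROR
Query 1: D[3] = O
Query 2: R[1] = G
Query 3: L[2] = O
Query 4: L[0] = B
Query 5: B[2] = W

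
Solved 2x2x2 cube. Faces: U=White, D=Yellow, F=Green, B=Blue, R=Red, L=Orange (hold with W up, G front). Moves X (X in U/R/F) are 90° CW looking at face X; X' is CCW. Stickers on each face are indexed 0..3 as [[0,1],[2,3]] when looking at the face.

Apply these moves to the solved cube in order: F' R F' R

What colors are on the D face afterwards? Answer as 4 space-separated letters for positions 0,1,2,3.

Answer: W W Y R

Derivation:
After move 1 (F'): F=GGGG U=WWRR R=YRYR D=OOYY L=OWOW
After move 2 (R): R=YYRR U=WGRG F=GOGY D=OBYB B=RBWB
After move 3 (F'): F=OYGG U=WGYR R=BYOR D=WWYB L=OGOR
After move 4 (R): R=OBRY U=WYYG F=OWGB D=WWYR B=RBGB
Query: D face = WWYR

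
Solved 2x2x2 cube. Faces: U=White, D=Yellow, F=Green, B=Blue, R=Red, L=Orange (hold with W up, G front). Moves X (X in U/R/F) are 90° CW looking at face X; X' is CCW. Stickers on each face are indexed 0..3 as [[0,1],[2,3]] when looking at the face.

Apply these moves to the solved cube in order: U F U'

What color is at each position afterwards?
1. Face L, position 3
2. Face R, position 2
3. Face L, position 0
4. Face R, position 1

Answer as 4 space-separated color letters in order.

Answer: Y W O R

Derivation:
After move 1 (U): U=WWWW F=RRGG R=BBRR B=OOBB L=GGOO
After move 2 (F): F=GRGR U=WWOG R=WBWR D=RBYY L=GYOY
After move 3 (U'): U=WGWO F=GYGR R=GRWR B=WBBB L=OOOY
Query 1: L[3] = Y
Query 2: R[2] = W
Query 3: L[0] = O
Query 4: R[1] = R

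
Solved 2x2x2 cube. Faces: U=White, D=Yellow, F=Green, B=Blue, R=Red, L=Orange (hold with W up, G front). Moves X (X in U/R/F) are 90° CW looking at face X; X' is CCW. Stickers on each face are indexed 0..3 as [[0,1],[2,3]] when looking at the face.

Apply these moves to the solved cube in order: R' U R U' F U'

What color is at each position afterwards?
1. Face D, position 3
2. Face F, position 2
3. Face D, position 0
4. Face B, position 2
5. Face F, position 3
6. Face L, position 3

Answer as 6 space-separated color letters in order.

After move 1 (R'): R=RRRR U=WBWB F=GWGW D=YGYG B=YBYB
After move 2 (U): U=WWBB F=RRGW R=YBRR B=OOYB L=GWOO
After move 3 (R): R=RYRB U=WRBW F=RGGG D=YYYO B=BOWB
After move 4 (U'): U=RWWB F=GWGG R=RGRB B=RYWB L=BOOO
After move 5 (F): F=GGGW U=RWOO R=WGBB D=RRYO L=BYOY
After move 6 (U'): U=WORO F=BYGW R=GGBB B=WGWB L=RYOY
Query 1: D[3] = O
Query 2: F[2] = G
Query 3: D[0] = R
Query 4: B[2] = W
Query 5: F[3] = W
Query 6: L[3] = Y

Answer: O G R W W Y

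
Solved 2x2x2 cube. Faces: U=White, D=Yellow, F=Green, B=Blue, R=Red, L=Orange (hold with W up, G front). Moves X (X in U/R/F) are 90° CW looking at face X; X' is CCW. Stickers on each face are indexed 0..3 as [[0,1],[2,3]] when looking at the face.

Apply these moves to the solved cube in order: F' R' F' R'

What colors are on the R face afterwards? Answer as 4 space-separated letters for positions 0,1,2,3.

Answer: R Y G O

Derivation:
After move 1 (F'): F=GGGG U=WWRR R=YRYR D=OOYY L=OWOW
After move 2 (R'): R=RRYY U=WBRB F=GWGR D=OGYG B=YBOB
After move 3 (F'): F=WRGG U=WBRY R=GROY D=WWYG L=OBOR
After move 4 (R'): R=RYGO U=WORY F=WBGY D=WRYG B=GBWB
Query: R face = RYGO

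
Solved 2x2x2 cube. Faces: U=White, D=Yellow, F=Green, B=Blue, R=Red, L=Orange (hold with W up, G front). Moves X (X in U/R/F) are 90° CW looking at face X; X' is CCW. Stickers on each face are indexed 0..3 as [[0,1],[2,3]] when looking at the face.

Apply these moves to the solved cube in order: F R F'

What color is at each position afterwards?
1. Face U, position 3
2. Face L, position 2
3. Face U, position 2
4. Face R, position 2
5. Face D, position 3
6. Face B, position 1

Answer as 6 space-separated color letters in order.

Answer: R O W R B B

Derivation:
After move 1 (F): F=GGGG U=WWOO R=WRWR D=RRYY L=OYOY
After move 2 (R): R=WWRR U=WGOG F=GRGY D=RBYB B=OBWB
After move 3 (F'): F=RYGG U=WGWR R=BWRR D=YYYB L=OGOO
Query 1: U[3] = R
Query 2: L[2] = O
Query 3: U[2] = W
Query 4: R[2] = R
Query 5: D[3] = B
Query 6: B[1] = B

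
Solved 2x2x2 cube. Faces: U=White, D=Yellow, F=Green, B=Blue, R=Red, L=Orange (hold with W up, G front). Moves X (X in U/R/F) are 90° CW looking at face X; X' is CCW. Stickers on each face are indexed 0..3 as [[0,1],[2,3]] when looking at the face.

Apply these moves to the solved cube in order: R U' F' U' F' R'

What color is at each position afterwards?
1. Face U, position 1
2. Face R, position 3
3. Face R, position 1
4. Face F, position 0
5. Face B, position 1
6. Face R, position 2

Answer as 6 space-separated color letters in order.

After move 1 (R): R=RRRR U=WGWG F=GYGY D=YBYB B=WBWB
After move 2 (U'): U=GGWW F=OOGY R=GYRR B=RRWB L=WBOO
After move 3 (F'): F=OYOG U=GGGR R=BYYR D=BOYB L=WWOW
After move 4 (U'): U=GRGG F=WWOG R=OYYR B=BYWB L=RROW
After move 5 (F'): F=WGWO U=GROY R=OYBR D=RWYB L=RGOG
After move 6 (R'): R=YROB U=GWOB F=WRWY D=RGYO B=BYWB
Query 1: U[1] = W
Query 2: R[3] = B
Query 3: R[1] = R
Query 4: F[0] = W
Query 5: B[1] = Y
Query 6: R[2] = O

Answer: W B R W Y O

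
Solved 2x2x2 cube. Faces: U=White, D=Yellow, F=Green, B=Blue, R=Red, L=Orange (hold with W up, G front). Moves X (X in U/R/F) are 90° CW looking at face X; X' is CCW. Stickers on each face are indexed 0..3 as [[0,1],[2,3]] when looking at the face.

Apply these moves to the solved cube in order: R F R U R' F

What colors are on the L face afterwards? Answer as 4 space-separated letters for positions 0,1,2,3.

Answer: G R O W

Derivation:
After move 1 (R): R=RRRR U=WGWG F=GYGY D=YBYB B=WBWB
After move 2 (F): F=GGYY U=WGOO R=WRGR D=RRYB L=OYOB
After move 3 (R): R=GWRR U=WGOY F=GRYB D=RWYW B=OBGB
After move 4 (U): U=OWYG F=GWYB R=OBRR B=OYGB L=GROB
After move 5 (R'): R=BROR U=OGYO F=GWYG D=RWYB B=WYWB
After move 6 (F): F=YGGW U=OGBR R=YROR D=OBYB L=GROW
Query: L face = GROW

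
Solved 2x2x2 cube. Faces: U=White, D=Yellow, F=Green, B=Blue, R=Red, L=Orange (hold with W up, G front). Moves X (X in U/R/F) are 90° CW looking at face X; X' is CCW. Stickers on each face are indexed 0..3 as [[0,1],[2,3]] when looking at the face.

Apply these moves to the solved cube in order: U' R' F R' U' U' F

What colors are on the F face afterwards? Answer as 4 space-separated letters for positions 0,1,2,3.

Answer: W G B R

Derivation:
After move 1 (U'): U=WWWW F=OOGG R=GGRR B=RRBB L=BBOO
After move 2 (R'): R=GRGR U=WBWR F=OWGW D=YOYG B=YRYB
After move 3 (F): F=GOWW U=WBOB R=WRRR D=GGYG L=BYOO
After move 4 (R'): R=RRWR U=WYOY F=GBWB D=GOYW B=GRGB
After move 5 (U'): U=YYWO F=BYWB R=GBWR B=RRGB L=GROO
After move 6 (U'): U=YOYW F=GRWB R=BYWR B=GBGB L=RROO
After move 7 (F): F=WGBR U=YOOR R=YYWR D=WBYW L=RGOO
Query: F face = WGBR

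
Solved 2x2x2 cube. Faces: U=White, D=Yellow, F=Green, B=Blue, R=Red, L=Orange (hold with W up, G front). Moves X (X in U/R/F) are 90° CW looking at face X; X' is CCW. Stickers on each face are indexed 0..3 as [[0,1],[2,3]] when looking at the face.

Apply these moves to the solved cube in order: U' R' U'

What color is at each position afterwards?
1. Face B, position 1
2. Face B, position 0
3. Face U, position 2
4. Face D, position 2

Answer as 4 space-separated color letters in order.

Answer: R G W Y

Derivation:
After move 1 (U'): U=WWWW F=OOGG R=GGRR B=RRBB L=BBOO
After move 2 (R'): R=GRGR U=WBWR F=OWGW D=YOYG B=YRYB
After move 3 (U'): U=BRWW F=BBGW R=OWGR B=GRYB L=YROO
Query 1: B[1] = R
Query 2: B[0] = G
Query 3: U[2] = W
Query 4: D[2] = Y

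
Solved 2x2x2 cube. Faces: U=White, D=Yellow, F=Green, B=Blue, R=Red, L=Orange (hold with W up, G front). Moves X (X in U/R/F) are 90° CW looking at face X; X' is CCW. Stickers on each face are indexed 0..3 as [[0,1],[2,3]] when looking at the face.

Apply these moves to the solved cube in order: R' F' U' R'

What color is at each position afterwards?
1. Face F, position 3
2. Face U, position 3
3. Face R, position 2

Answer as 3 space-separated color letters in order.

After move 1 (R'): R=RRRR U=WBWB F=GWGW D=YGYG B=YBYB
After move 2 (F'): F=WWGG U=WBRR R=GRYR D=OOYG L=OBOW
After move 3 (U'): U=BRWR F=OBGG R=WWYR B=GRYB L=YBOW
After move 4 (R'): R=WRWY U=BYWG F=ORGR D=OBYG B=GROB
Query 1: F[3] = R
Query 2: U[3] = G
Query 3: R[2] = W

Answer: R G W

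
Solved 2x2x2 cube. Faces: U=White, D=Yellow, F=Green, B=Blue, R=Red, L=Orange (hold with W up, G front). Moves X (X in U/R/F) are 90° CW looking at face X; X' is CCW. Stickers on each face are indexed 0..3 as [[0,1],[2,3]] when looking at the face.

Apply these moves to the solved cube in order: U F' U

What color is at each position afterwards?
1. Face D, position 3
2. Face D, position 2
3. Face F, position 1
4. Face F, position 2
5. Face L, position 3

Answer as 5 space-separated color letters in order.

After move 1 (U): U=WWWW F=RRGG R=BBRR B=OOBB L=GGOO
After move 2 (F'): F=RGRG U=WWBR R=YBYR D=GOYY L=GWOW
After move 3 (U): U=BWRW F=YBRG R=OOYR B=GWBB L=RGOW
Query 1: D[3] = Y
Query 2: D[2] = Y
Query 3: F[1] = B
Query 4: F[2] = R
Query 5: L[3] = W

Answer: Y Y B R W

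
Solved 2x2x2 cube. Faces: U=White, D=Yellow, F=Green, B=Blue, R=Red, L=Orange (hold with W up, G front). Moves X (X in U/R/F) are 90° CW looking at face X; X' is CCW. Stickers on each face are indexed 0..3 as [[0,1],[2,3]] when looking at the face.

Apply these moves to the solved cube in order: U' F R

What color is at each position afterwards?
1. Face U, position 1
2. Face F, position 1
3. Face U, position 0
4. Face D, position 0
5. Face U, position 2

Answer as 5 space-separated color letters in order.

After move 1 (U'): U=WWWW F=OOGG R=GGRR B=RRBB L=BBOO
After move 2 (F): F=GOGO U=WWOB R=WGWR D=RGYY L=BYOY
After move 3 (R): R=WWRG U=WOOO F=GGGY D=RBYR B=BRWB
Query 1: U[1] = O
Query 2: F[1] = G
Query 3: U[0] = W
Query 4: D[0] = R
Query 5: U[2] = O

Answer: O G W R O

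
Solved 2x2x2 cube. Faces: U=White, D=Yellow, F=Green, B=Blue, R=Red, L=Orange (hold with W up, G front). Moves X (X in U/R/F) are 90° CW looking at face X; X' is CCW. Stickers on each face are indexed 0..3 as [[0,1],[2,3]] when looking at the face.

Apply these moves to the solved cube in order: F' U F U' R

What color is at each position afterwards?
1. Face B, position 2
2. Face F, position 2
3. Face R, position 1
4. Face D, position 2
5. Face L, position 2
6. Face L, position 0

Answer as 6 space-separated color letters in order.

After move 1 (F'): F=GGGG U=WWRR R=YRYR D=OOYY L=OWOW
After move 2 (U): U=RWRW F=YRGG R=BBYR B=OWBB L=GGOW
After move 3 (F): F=GYGR U=RWWG R=RBWR D=YBYY L=GOOO
After move 4 (U'): U=WGRW F=GOGR R=GYWR B=RBBB L=OWOO
After move 5 (R): R=WGRY U=WORR F=GBGY D=YBYR B=WBGB
Query 1: B[2] = G
Query 2: F[2] = G
Query 3: R[1] = G
Query 4: D[2] = Y
Query 5: L[2] = O
Query 6: L[0] = O

Answer: G G G Y O O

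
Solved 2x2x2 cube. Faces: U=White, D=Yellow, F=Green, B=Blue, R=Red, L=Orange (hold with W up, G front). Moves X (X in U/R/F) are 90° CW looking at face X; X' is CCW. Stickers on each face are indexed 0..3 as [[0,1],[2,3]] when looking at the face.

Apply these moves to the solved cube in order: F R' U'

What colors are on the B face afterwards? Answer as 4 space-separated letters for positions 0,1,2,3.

After move 1 (F): F=GGGG U=WWOO R=WRWR D=RRYY L=OYOY
After move 2 (R'): R=RRWW U=WBOB F=GWGO D=RGYG B=YBRB
After move 3 (U'): U=BBWO F=OYGO R=GWWW B=RRRB L=YBOY
Query: B face = RRRB

Answer: R R R B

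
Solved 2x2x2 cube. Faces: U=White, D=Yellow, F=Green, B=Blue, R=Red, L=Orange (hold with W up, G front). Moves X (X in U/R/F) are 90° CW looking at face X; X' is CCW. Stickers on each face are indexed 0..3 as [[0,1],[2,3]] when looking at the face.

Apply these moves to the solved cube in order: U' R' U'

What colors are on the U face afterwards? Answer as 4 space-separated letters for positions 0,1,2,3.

After move 1 (U'): U=WWWW F=OOGG R=GGRR B=RRBB L=BBOO
After move 2 (R'): R=GRGR U=WBWR F=OWGW D=YOYG B=YRYB
After move 3 (U'): U=BRWW F=BBGW R=OWGR B=GRYB L=YROO
Query: U face = BRWW

Answer: B R W W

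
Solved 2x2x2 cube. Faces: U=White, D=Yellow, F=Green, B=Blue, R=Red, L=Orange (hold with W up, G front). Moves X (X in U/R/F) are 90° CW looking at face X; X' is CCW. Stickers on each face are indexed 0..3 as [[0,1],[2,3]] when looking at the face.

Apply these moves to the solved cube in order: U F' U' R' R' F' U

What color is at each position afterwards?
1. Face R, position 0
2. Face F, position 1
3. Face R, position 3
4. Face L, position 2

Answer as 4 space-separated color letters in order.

Answer: G Y R O

Derivation:
After move 1 (U): U=WWWW F=RRGG R=BBRR B=OOBB L=GGOO
After move 2 (F'): F=RGRG U=WWBR R=YBYR D=GOYY L=GWOW
After move 3 (U'): U=WRWB F=GWRG R=RGYR B=YBBB L=OOOW
After move 4 (R'): R=GRRY U=WBWY F=GRRB D=GWYG B=YBOB
After move 5 (R'): R=RYGR U=WOWY F=GBRY D=GRYB B=GBWB
After move 6 (F'): F=BYGR U=WORG R=RYGR D=OWYB L=OYOW
After move 7 (U): U=RWGO F=RYGR R=GBGR B=OYWB L=BYOW
Query 1: R[0] = G
Query 2: F[1] = Y
Query 3: R[3] = R
Query 4: L[2] = O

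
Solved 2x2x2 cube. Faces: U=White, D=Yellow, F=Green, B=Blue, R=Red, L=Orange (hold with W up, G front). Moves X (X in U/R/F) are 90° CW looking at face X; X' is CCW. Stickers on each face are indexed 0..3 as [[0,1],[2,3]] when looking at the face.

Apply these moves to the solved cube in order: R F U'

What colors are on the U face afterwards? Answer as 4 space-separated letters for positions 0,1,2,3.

After move 1 (R): R=RRRR U=WGWG F=GYGY D=YBYB B=WBWB
After move 2 (F): F=GGYY U=WGOO R=WRGR D=RRYB L=OYOB
After move 3 (U'): U=GOWO F=OYYY R=GGGR B=WRWB L=WBOB
Query: U face = GOWO

Answer: G O W O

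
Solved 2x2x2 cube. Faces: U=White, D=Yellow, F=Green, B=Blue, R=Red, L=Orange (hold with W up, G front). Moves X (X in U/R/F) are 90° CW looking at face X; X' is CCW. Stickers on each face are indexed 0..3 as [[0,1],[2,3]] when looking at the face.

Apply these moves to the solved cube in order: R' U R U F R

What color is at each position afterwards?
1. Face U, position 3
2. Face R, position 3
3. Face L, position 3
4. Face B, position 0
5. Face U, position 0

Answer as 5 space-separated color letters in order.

After move 1 (R'): R=RRRR U=WBWB F=GWGW D=YGYG B=YBYB
After move 2 (U): U=WWBB F=RRGW R=YBRR B=OOYB L=GWOO
After move 3 (R): R=RYRB U=WRBW F=RGGG D=YYYO B=BOWB
After move 4 (U): U=BWWR F=RYGG R=BORB B=GWWB L=RGOO
After move 5 (F): F=GRGY U=BWOG R=WORB D=RBYO L=RYOY
After move 6 (R): R=RWBO U=BROY F=GBGO D=RWYG B=GWWB
Query 1: U[3] = Y
Query 2: R[3] = O
Query 3: L[3] = Y
Query 4: B[0] = G
Query 5: U[0] = B

Answer: Y O Y G B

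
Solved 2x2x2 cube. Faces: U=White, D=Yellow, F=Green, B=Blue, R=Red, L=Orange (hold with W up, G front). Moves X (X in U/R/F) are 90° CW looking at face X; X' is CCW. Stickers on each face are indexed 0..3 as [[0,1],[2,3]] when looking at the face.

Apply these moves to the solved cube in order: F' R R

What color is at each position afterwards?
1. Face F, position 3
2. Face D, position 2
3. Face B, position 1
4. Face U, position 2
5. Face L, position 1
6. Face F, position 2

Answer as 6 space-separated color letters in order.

Answer: B Y B R W G

Derivation:
After move 1 (F'): F=GGGG U=WWRR R=YRYR D=OOYY L=OWOW
After move 2 (R): R=YYRR U=WGRG F=GOGY D=OBYB B=RBWB
After move 3 (R): R=RYRY U=WORY F=GBGB D=OWYR B=GBGB
Query 1: F[3] = B
Query 2: D[2] = Y
Query 3: B[1] = B
Query 4: U[2] = R
Query 5: L[1] = W
Query 6: F[2] = G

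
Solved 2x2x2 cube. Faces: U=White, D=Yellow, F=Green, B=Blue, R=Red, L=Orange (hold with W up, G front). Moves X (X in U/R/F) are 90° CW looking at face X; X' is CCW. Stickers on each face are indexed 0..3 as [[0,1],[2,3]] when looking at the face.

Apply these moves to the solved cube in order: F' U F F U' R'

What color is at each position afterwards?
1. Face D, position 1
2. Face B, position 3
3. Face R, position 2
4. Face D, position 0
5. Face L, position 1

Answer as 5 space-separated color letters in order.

After move 1 (F'): F=GGGG U=WWRR R=YRYR D=OOYY L=OWOW
After move 2 (U): U=RWRW F=YRGG R=BBYR B=OWBB L=GGOW
After move 3 (F): F=GYGR U=RWWG R=RBWR D=YBYY L=GOOO
After move 4 (F): F=GGRY U=RWOO R=WBGR D=WRYY L=GYOB
After move 5 (U'): U=WORO F=GYRY R=GGGR B=WBBB L=OWOB
After move 6 (R'): R=GRGG U=WBRW F=GORO D=WYYY B=YBRB
Query 1: D[1] = Y
Query 2: B[3] = B
Query 3: R[2] = G
Query 4: D[0] = W
Query 5: L[1] = W

Answer: Y B G W W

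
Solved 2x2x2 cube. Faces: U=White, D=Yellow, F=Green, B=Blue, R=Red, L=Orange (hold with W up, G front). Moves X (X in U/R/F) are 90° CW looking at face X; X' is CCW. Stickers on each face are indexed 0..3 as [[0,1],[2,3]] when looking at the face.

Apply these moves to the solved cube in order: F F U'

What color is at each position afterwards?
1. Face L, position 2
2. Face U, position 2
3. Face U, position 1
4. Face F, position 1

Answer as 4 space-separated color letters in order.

After move 1 (F): F=GGGG U=WWOO R=WRWR D=RRYY L=OYOY
After move 2 (F): F=GGGG U=WWYY R=OROR D=WWYY L=OROR
After move 3 (U'): U=WYWY F=ORGG R=GGOR B=ORBB L=BBOR
Query 1: L[2] = O
Query 2: U[2] = W
Query 3: U[1] = Y
Query 4: F[1] = R

Answer: O W Y R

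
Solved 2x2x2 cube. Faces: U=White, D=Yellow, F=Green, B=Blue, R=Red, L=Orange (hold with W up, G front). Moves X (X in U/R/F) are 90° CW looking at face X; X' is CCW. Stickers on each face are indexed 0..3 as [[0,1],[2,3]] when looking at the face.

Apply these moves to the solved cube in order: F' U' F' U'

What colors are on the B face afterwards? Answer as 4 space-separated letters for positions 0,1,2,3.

After move 1 (F'): F=GGGG U=WWRR R=YRYR D=OOYY L=OWOW
After move 2 (U'): U=WRWR F=OWGG R=GGYR B=YRBB L=BBOW
After move 3 (F'): F=WGOG U=WRGY R=OGOR D=BWYY L=BROW
After move 4 (U'): U=RYWG F=BROG R=WGOR B=OGBB L=YROW
Query: B face = OGBB

Answer: O G B B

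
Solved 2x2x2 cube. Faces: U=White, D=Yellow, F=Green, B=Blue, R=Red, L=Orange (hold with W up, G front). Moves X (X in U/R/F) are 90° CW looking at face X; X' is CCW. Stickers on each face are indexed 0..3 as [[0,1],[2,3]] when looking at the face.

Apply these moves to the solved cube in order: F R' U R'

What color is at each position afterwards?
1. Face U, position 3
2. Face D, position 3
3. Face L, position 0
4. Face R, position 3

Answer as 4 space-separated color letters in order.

After move 1 (F): F=GGGG U=WWOO R=WRWR D=RRYY L=OYOY
After move 2 (R'): R=RRWW U=WBOB F=GWGO D=RGYG B=YBRB
After move 3 (U): U=OWBB F=RRGO R=YBWW B=OYRB L=GWOY
After move 4 (R'): R=BWYW U=ORBO F=RWGB D=RRYO B=GYGB
Query 1: U[3] = O
Query 2: D[3] = O
Query 3: L[0] = G
Query 4: R[3] = W

Answer: O O G W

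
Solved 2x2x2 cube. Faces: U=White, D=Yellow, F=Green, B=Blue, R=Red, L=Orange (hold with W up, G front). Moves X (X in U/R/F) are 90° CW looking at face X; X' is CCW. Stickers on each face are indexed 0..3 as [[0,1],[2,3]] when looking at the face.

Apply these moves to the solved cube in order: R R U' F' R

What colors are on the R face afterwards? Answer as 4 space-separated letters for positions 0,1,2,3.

Answer: Y W R B

Derivation:
After move 1 (R): R=RRRR U=WGWG F=GYGY D=YBYB B=WBWB
After move 2 (R): R=RRRR U=WYWY F=GBGB D=YWYW B=GBGB
After move 3 (U'): U=YYWW F=OOGB R=GBRR B=RRGB L=GBOO
After move 4 (F'): F=OBOG U=YYGR R=WBYR D=BOYW L=GWOW
After move 5 (R): R=YWRB U=YBGG F=OOOW D=BGYR B=RRYB
Query: R face = YWRB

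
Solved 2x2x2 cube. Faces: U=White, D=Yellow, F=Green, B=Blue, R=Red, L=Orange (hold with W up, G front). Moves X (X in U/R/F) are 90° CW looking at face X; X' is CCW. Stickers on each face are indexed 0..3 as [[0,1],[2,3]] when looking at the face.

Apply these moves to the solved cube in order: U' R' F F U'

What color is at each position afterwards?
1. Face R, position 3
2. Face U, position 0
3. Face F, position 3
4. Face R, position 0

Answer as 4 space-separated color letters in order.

Answer: R B O W

Derivation:
After move 1 (U'): U=WWWW F=OOGG R=GGRR B=RRBB L=BBOO
After move 2 (R'): R=GRGR U=WBWR F=OWGW D=YOYG B=YRYB
After move 3 (F): F=GOWW U=WBOB R=WRRR D=GGYG L=BYOO
After move 4 (F): F=WGWO U=WBOY R=ORBR D=RWYG L=BGOG
After move 5 (U'): U=BYWO F=BGWO R=WGBR B=ORYB L=YROG
Query 1: R[3] = R
Query 2: U[0] = B
Query 3: F[3] = O
Query 4: R[0] = W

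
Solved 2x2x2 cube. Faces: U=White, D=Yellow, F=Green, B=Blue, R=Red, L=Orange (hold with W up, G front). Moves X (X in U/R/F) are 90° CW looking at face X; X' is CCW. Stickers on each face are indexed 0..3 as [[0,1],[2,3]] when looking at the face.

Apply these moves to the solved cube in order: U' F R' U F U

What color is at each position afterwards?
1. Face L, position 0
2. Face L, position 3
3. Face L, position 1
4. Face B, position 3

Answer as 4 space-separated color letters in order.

Answer: G O G B

Derivation:
After move 1 (U'): U=WWWW F=OOGG R=GGRR B=RRBB L=BBOO
After move 2 (F): F=GOGO U=WWOB R=WGWR D=RGYY L=BYOY
After move 3 (R'): R=GRWW U=WBOR F=GWGB D=ROYO B=YRGB
After move 4 (U): U=OWRB F=GRGB R=YRWW B=BYGB L=GWOY
After move 5 (F): F=GGBR U=OWYW R=RRBW D=WYYO L=GROO
After move 6 (U): U=YOWW F=RRBR R=BYBW B=GRGB L=GGOO
Query 1: L[0] = G
Query 2: L[3] = O
Query 3: L[1] = G
Query 4: B[3] = B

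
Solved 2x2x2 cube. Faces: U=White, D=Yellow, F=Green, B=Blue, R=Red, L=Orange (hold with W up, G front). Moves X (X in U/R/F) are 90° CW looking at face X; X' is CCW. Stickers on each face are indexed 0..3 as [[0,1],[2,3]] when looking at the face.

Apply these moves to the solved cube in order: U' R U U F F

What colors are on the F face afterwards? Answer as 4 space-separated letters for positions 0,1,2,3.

After move 1 (U'): U=WWWW F=OOGG R=GGRR B=RRBB L=BBOO
After move 2 (R): R=RGRG U=WOWG F=OYGY D=YBYR B=WRWB
After move 3 (U): U=WWGO F=RGGY R=WRRG B=BBWB L=OYOO
After move 4 (U): U=GWOW F=WRGY R=BBRG B=OYWB L=RGOO
After move 5 (F): F=GWYR U=GWOG R=OBWG D=RBYR L=RYOB
After move 6 (F): F=YGRW U=GWBY R=OBGG D=WOYR L=RROB
Query: F face = YGRW

Answer: Y G R W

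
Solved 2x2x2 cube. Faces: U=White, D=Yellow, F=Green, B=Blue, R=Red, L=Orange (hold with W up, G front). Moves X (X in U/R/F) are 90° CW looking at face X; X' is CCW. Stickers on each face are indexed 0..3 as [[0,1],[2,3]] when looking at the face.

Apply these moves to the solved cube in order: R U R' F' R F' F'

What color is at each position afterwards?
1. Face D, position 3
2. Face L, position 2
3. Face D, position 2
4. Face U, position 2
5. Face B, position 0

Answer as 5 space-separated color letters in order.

Answer: B O Y B W

Derivation:
After move 1 (R): R=RRRR U=WGWG F=GYGY D=YBYB B=WBWB
After move 2 (U): U=WWGG F=RRGY R=WBRR B=OOWB L=GYOO
After move 3 (R'): R=BRWR U=WWGO F=RWGG D=YRYY B=BOBB
After move 4 (F'): F=WGRG U=WWBW R=RRYR D=YOYY L=GOOG
After move 5 (R): R=YRRR U=WGBG F=WORY D=YBYB B=WOWB
After move 6 (F'): F=OYWR U=WGYR R=BRYR D=OGYB L=GGOB
After move 7 (F'): F=YROW U=WGBY R=GROR D=GBYB L=GROY
Query 1: D[3] = B
Query 2: L[2] = O
Query 3: D[2] = Y
Query 4: U[2] = B
Query 5: B[0] = W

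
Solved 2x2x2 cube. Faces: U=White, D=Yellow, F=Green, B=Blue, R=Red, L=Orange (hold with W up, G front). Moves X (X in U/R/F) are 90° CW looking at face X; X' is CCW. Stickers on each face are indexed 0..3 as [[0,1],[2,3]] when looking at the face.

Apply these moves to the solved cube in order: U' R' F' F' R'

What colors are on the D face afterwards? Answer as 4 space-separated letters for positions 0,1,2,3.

Answer: R G Y O

Derivation:
After move 1 (U'): U=WWWW F=OOGG R=GGRR B=RRBB L=BBOO
After move 2 (R'): R=GRGR U=WBWR F=OWGW D=YOYG B=YRYB
After move 3 (F'): F=WWOG U=WBGG R=ORYR D=BOYG L=BROW
After move 4 (F'): F=WGWO U=WBOY R=ORBR D=RWYG L=BGOG
After move 5 (R'): R=RROB U=WYOY F=WBWY D=RGYO B=GRWB
Query: D face = RGYO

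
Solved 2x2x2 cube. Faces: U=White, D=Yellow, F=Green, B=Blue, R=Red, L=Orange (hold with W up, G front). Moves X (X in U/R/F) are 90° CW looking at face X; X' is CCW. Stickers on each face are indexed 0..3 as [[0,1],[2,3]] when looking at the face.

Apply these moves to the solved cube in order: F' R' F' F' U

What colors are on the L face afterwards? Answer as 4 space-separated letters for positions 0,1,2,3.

Answer: R G O R

Derivation:
After move 1 (F'): F=GGGG U=WWRR R=YRYR D=OOYY L=OWOW
After move 2 (R'): R=RRYY U=WBRB F=GWGR D=OGYG B=YBOB
After move 3 (F'): F=WRGG U=WBRY R=GROY D=WWYG L=OBOR
After move 4 (F'): F=RGWG U=WBGO R=WRWY D=BRYG L=OYOR
After move 5 (U): U=GWOB F=WRWG R=YBWY B=OYOB L=RGOR
Query: L face = RGOR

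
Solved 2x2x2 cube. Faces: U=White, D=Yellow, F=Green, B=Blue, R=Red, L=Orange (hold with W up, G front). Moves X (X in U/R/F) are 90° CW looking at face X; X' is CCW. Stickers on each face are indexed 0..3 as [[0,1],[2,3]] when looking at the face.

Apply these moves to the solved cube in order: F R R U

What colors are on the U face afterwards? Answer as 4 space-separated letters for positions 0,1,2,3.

Answer: O W Y R

Derivation:
After move 1 (F): F=GGGG U=WWOO R=WRWR D=RRYY L=OYOY
After move 2 (R): R=WWRR U=WGOG F=GRGY D=RBYB B=OBWB
After move 3 (R): R=RWRW U=WROY F=GBGB D=RWYO B=GBGB
After move 4 (U): U=OWYR F=RWGB R=GBRW B=OYGB L=GBOY
Query: U face = OWYR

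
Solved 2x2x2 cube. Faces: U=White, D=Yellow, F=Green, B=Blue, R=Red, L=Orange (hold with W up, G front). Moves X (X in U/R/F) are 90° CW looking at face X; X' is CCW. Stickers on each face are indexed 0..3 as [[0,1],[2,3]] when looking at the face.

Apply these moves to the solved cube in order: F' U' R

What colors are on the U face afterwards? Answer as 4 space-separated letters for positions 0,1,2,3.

After move 1 (F'): F=GGGG U=WWRR R=YRYR D=OOYY L=OWOW
After move 2 (U'): U=WRWR F=OWGG R=GGYR B=YRBB L=BBOW
After move 3 (R): R=YGRG U=WWWG F=OOGY D=OBYY B=RRRB
Query: U face = WWWG

Answer: W W W G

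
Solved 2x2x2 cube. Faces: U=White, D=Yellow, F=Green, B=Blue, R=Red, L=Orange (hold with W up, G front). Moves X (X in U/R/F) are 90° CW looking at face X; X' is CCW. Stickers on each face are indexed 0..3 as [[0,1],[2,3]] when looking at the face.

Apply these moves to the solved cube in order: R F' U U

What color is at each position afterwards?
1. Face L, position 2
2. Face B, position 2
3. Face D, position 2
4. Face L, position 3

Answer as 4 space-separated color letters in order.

Answer: O W Y W

Derivation:
After move 1 (R): R=RRRR U=WGWG F=GYGY D=YBYB B=WBWB
After move 2 (F'): F=YYGG U=WGRR R=BRYR D=OOYB L=OGOW
After move 3 (U): U=RWRG F=BRGG R=WBYR B=OGWB L=YYOW
After move 4 (U): U=RRGW F=WBGG R=OGYR B=YYWB L=BROW
Query 1: L[2] = O
Query 2: B[2] = W
Query 3: D[2] = Y
Query 4: L[3] = W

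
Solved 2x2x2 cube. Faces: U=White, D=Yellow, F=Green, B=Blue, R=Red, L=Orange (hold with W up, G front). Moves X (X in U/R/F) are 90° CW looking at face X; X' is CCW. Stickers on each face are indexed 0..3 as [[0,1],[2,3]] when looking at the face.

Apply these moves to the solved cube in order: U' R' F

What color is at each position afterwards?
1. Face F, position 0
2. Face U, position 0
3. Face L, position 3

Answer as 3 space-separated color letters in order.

Answer: G W O

Derivation:
After move 1 (U'): U=WWWW F=OOGG R=GGRR B=RRBB L=BBOO
After move 2 (R'): R=GRGR U=WBWR F=OWGW D=YOYG B=YRYB
After move 3 (F): F=GOWW U=WBOB R=WRRR D=GGYG L=BYOO
Query 1: F[0] = G
Query 2: U[0] = W
Query 3: L[3] = O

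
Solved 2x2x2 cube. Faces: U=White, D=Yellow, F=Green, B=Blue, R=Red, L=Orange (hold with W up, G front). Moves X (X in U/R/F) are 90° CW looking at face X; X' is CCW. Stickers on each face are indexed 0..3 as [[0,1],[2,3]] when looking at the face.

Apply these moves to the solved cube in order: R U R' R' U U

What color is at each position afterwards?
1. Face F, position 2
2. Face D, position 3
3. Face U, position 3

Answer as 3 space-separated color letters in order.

Answer: G G W

Derivation:
After move 1 (R): R=RRRR U=WGWG F=GYGY D=YBYB B=WBWB
After move 2 (U): U=WWGG F=RRGY R=WBRR B=OOWB L=GYOO
After move 3 (R'): R=BRWR U=WWGO F=RWGG D=YRYY B=BOBB
After move 4 (R'): R=RRBW U=WBGB F=RWGO D=YWYG B=YORB
After move 5 (U): U=GWBB F=RRGO R=YOBW B=GYRB L=RWOO
After move 6 (U): U=BGBW F=YOGO R=GYBW B=RWRB L=RROO
Query 1: F[2] = G
Query 2: D[3] = G
Query 3: U[3] = W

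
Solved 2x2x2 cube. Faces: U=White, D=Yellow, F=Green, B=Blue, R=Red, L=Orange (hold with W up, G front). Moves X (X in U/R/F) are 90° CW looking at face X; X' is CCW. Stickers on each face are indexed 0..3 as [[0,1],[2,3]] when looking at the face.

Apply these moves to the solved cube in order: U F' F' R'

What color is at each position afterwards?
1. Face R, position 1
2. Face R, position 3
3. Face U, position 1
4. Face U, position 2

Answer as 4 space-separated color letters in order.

Answer: R G B Y

Derivation:
After move 1 (U): U=WWWW F=RRGG R=BBRR B=OOBB L=GGOO
After move 2 (F'): F=RGRG U=WWBR R=YBYR D=GOYY L=GWOW
After move 3 (F'): F=GGRR U=WWYY R=OBGR D=WWYY L=GROB
After move 4 (R'): R=BROG U=WBYO F=GWRY D=WGYR B=YOWB
Query 1: R[1] = R
Query 2: R[3] = G
Query 3: U[1] = B
Query 4: U[2] = Y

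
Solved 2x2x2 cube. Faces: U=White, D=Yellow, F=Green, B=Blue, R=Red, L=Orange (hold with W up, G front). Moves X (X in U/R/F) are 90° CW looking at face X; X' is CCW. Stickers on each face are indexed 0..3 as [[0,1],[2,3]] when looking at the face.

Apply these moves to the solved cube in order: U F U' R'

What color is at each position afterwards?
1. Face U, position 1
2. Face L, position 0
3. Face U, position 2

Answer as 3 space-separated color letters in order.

After move 1 (U): U=WWWW F=RRGG R=BBRR B=OOBB L=GGOO
After move 2 (F): F=GRGR U=WWOG R=WBWR D=RBYY L=GYOY
After move 3 (U'): U=WGWO F=GYGR R=GRWR B=WBBB L=OOOY
After move 4 (R'): R=RRGW U=WBWW F=GGGO D=RYYR B=YBBB
Query 1: U[1] = B
Query 2: L[0] = O
Query 3: U[2] = W

Answer: B O W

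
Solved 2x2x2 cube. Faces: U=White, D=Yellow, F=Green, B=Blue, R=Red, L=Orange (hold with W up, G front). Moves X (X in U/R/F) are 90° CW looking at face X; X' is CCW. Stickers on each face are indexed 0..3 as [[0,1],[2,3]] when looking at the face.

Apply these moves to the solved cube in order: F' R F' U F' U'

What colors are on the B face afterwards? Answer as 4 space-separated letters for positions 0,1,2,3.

Answer: W B W B

Derivation:
After move 1 (F'): F=GGGG U=WWRR R=YRYR D=OOYY L=OWOW
After move 2 (R): R=YYRR U=WGRG F=GOGY D=OBYB B=RBWB
After move 3 (F'): F=OYGG U=WGYR R=BYOR D=WWYB L=OGOR
After move 4 (U): U=YWRG F=BYGG R=RBOR B=OGWB L=OYOR
After move 5 (F'): F=YGBG U=YWRO R=WBWR D=YRYB L=OGOR
After move 6 (U'): U=WOYR F=OGBG R=YGWR B=WBWB L=OGOR
Query: B face = WBWB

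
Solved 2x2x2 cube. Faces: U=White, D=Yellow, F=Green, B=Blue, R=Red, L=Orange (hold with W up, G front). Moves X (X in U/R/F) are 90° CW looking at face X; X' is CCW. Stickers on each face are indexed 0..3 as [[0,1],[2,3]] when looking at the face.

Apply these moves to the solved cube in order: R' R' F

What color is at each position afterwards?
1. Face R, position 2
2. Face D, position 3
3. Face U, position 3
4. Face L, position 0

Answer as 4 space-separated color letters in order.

After move 1 (R'): R=RRRR U=WBWB F=GWGW D=YGYG B=YBYB
After move 2 (R'): R=RRRR U=WYWY F=GBGB D=YWYW B=GBGB
After move 3 (F): F=GGBB U=WYOO R=WRYR D=RRYW L=OYOW
Query 1: R[2] = Y
Query 2: D[3] = W
Query 3: U[3] = O
Query 4: L[0] = O

Answer: Y W O O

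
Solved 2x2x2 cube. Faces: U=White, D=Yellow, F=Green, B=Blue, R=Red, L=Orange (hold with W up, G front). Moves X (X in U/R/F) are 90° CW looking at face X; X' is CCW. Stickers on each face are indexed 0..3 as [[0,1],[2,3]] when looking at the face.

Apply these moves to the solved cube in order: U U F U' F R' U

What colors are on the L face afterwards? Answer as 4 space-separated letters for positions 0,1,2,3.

After move 1 (U): U=WWWW F=RRGG R=BBRR B=OOBB L=GGOO
After move 2 (U): U=WWWW F=BBGG R=OORR B=GGBB L=RROO
After move 3 (F): F=GBGB U=WWOR R=WOWR D=ROYY L=RYOY
After move 4 (U'): U=WRWO F=RYGB R=GBWR B=WOBB L=GGOY
After move 5 (F): F=GRBY U=WRYG R=WBOR D=WGYY L=GROO
After move 6 (R'): R=BRWO U=WBYW F=GRBG D=WRYY B=YOGB
After move 7 (U): U=YWWB F=BRBG R=YOWO B=GRGB L=GROO
Query: L face = GROO

Answer: G R O O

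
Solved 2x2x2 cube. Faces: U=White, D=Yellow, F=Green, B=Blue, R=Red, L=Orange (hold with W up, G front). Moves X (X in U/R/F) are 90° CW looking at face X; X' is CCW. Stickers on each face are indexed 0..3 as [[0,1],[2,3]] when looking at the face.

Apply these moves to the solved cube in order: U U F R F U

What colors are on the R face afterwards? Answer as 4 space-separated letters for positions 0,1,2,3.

After move 1 (U): U=WWWW F=RRGG R=BBRR B=OOBB L=GGOO
After move 2 (U): U=WWWW F=BBGG R=OORR B=GGBB L=RROO
After move 3 (F): F=GBGB U=WWOR R=WOWR D=ROYY L=RYOY
After move 4 (R): R=WWRO U=WBOB F=GOGY D=RBYG B=RGWB
After move 5 (F): F=GGYO U=WBYY R=OWBO D=RWYG L=RROB
After move 6 (U): U=YWYB F=OWYO R=RGBO B=RRWB L=GGOB
Query: R face = RGBO

Answer: R G B O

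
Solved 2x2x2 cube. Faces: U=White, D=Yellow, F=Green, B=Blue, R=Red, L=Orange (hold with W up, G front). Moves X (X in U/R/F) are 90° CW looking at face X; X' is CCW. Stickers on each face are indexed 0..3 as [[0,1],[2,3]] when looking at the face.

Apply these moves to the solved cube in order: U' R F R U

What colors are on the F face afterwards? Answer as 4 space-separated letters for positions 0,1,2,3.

Answer: G W Y R

Derivation:
After move 1 (U'): U=WWWW F=OOGG R=GGRR B=RRBB L=BBOO
After move 2 (R): R=RGRG U=WOWG F=OYGY D=YBYR B=WRWB
After move 3 (F): F=GOYY U=WOOB R=WGGG D=RRYR L=BYOB
After move 4 (R): R=GWGG U=WOOY F=GRYR D=RWYW B=BROB
After move 5 (U): U=OWYO F=GWYR R=BRGG B=BYOB L=GROB
Query: F face = GWYR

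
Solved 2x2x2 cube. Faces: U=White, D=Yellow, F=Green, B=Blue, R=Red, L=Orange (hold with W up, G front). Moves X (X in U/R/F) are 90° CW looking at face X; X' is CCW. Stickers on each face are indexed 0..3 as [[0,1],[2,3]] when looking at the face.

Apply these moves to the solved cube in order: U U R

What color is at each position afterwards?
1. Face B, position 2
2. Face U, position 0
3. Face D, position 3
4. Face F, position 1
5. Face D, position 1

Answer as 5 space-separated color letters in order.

Answer: W W G Y B

Derivation:
After move 1 (U): U=WWWW F=RRGG R=BBRR B=OOBB L=GGOO
After move 2 (U): U=WWWW F=BBGG R=OORR B=GGBB L=RROO
After move 3 (R): R=RORO U=WBWG F=BYGY D=YBYG B=WGWB
Query 1: B[2] = W
Query 2: U[0] = W
Query 3: D[3] = G
Query 4: F[1] = Y
Query 5: D[1] = B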